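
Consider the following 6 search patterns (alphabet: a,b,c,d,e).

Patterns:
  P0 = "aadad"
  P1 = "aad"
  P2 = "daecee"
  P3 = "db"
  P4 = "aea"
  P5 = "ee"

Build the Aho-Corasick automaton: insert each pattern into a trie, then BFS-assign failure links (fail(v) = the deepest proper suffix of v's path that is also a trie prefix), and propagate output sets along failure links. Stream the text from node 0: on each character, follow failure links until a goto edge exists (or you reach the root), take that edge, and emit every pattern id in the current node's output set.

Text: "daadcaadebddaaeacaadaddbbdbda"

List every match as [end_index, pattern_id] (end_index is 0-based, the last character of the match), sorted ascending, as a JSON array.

Construct AC machine:
Trie nodes:
  n0 'ε': a→1 d→6 e→15
  n1 'a': a→2 e→13
  n2 'aa': d→3
  n3 'aad': a→4  ←P1
  n4 'aada': d→5
  n5 'aadad': ·  ←P0
  n6 'd': a→7 b→12
  n7 'da': e→8
  n8 'dae': c→9
  n9 'daec': e→10
  n10 'daece': e→11
  n11 'daecee': ·  ←P2
  n12 'db': ·  ←P3
  n13 'ae': a→14
  n14 'aea': ·  ←P4
  n15 'e': e→16
  n16 'ee': ·  ←P5

Failure links (BFS by depth):
  n1('a'): parent n0 fail=0; on 'a' 0 → fail=0;  out ∅∪∅=∅
  n6('d'): parent n0 fail=0; on 'd' 0 → fail=0;  out ∅∪∅=∅
  n15('e'): parent n0 fail=0; on 'e' 0 → fail=0;  out ∅∪∅=∅
  n2('aa'): parent n1 fail=0; on 'a' 0 → fail=1;  out ∅∪∅=∅
  n7('da'): parent n6 fail=0; on 'a' 0 → fail=1;  out ∅∪∅=∅
  n12('db'): parent n6 fail=0; on 'b' 0 → fail=0;  out {3}∪∅={3}
  n13('ae'): parent n1 fail=0; on 'e' 0 → fail=15;  out ∅∪∅=∅
  n16('ee'): parent n15 fail=0; on 'e' 0 → fail=15;  out {5}∪∅={5}
  n3('aad'): parent n2 fail=1; on 'd' 1→0 → fail=6;  out {1}∪∅={1}
  n8('dae'): parent n7 fail=1; on 'e' 1 → fail=13;  out ∅∪∅=∅
  n14('aea'): parent n13 fail=15; on 'a' 15→0 → fail=1;  out {4}∪∅={4}
  n4('aada'): parent n3 fail=6; on 'a' 6 → fail=7;  out ∅∪∅=∅
  n9('daec'): parent n8 fail=13; on 'c' 13→15→0 → fail=0;  out ∅∪∅=∅
  n5('aadad'): parent n4 fail=7; on 'd' 7→1→0 → fail=6;  out {0}∪∅={0}
  n10('daece'): parent n9 fail=0; on 'e' 0 → fail=15;  out ∅∪∅=∅
  n11('daecee'): parent n10 fail=15; on 'e' 15 → fail=16;  out {2}∪{5}={2,5}

Text stream:
[0] read 'd'  n0⇒n6
[1] read 'a'  n6⇒n7
[2] read 'a'  n7⇒n2 (via fail)
[3] read 'd'  n2⇒n3  ** P1@[1:3]
[4] read 'c'  n3⇒n0 (via fail)
[5] read 'a'  n0⇒n1
[6] read 'a'  n1⇒n2
[7] read 'd'  n2⇒n3  ** P1@[5:7]
[8] read 'e'  n3⇒n15 (via fail)
[9] read 'b'  n15⇒n0 (via fail)
[10] read 'd'  n0⇒n6
[11] read 'd'  n6⇒n6 (via fail)
[12] read 'a'  n6⇒n7
[13] read 'a'  n7⇒n2 (via fail)
[14] read 'e'  n2⇒n13 (via fail)
[15] read 'a'  n13⇒n14  ** P4@[13:15]
[16] read 'c'  n14⇒n0 (via fail)
[17] read 'a'  n0⇒n1
[18] read 'a'  n1⇒n2
[19] read 'd'  n2⇒n3  ** P1@[17:19]
[20] read 'a'  n3⇒n4
[21] read 'd'  n4⇒n5  ** P0@[17:21]
[22] read 'd'  n5⇒n6 (via fail)
[23] read 'b'  n6⇒n12  ** P3@[22:23]
[24] read 'b'  n12⇒n0 (via fail)
[25] read 'd'  n0⇒n6
[26] read 'b'  n6⇒n12  ** P3@[25:26]
[27] read 'd'  n12⇒n6 (via fail)
[28] read 'a'  n6⇒n7

Matches: [[3,1],[7,1],[15,4],[19,1],[21,0],[23,3],[26,3]]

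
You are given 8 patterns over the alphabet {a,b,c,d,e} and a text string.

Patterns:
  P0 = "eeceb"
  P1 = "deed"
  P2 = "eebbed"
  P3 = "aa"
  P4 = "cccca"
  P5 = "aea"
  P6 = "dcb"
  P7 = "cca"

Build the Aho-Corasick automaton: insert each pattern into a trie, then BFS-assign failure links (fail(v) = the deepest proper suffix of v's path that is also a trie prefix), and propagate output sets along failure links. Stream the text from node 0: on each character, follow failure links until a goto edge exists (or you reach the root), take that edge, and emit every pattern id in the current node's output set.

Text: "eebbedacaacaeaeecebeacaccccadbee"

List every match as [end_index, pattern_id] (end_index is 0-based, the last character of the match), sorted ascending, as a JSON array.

Build:
Trie nodes:
  0='ε' goto a→14 c→16 d→6 e→1
  1='e' goto e→2
  2='ee' goto b→10 c→3
  3='eec' goto e→4
  4='eece' goto b→5
  5='eeceb' goto ·  [P0 ends]
  6='d' goto c→23 e→7
  7='de' goto e→8
  8='dee' goto d→9
  9='deed' goto ·  [P1 ends]
  10='eeb' goto b→11
  11='eebb' goto e→12
  12='eebbe' goto d→13
  13='eebbed' goto ·  [P2 ends]
  14='a' goto a→15 e→21
  15='aa' goto ·  [P3 ends]
  16='c' goto c→17
  17='cc' goto a→25 c→18
  18='ccc' goto c→19
  19='cccc' goto a→20
  20='cccca' goto ·  [P4 ends]
  21='ae' goto a→22
  22='aea' goto ·  [P5 ends]
  23='dc' goto b→24
  24='dcb' goto ·  [P6 ends]
  25='cca' goto ·  [P7 ends]

Failure links (BFS by depth):
  fail(1) 'e': from fail(0)=0 chase 'e': 0 ⇒ 0;  out=∅∪out(0)=∅
  fail(6) 'd': from fail(0)=0 chase 'd': 0 ⇒ 0;  out=∅∪out(0)=∅
  fail(14) 'a': from fail(0)=0 chase 'a': 0 ⇒ 0;  out=∅∪out(0)=∅
  fail(16) 'c': from fail(0)=0 chase 'c': 0 ⇒ 0;  out=∅∪out(0)=∅
  fail(2) 'ee': from fail(1)=0 chase 'e': 0 ⇒ 1;  out=∅∪out(1)=∅
  fail(7) 'de': from fail(6)=0 chase 'e': 0 ⇒ 1;  out=∅∪out(1)=∅
  fail(15) 'aa': from fail(14)=0 chase 'a': 0 ⇒ 14;  out={3}∪out(14)={3}
  fail(17) 'cc': from fail(16)=0 chase 'c': 0 ⇒ 16;  out=∅∪out(16)=∅
  fail(21) 'ae': from fail(14)=0 chase 'e': 0 ⇒ 1;  out=∅∪out(1)=∅
  fail(23) 'dc': from fail(6)=0 chase 'c': 0 ⇒ 16;  out=∅∪out(16)=∅
  fail(3) 'eec': from fail(2)=1 chase 'c': 1→0 ⇒ 16;  out=∅∪out(16)=∅
  fail(8) 'dee': from fail(7)=1 chase 'e': 1 ⇒ 2;  out=∅∪out(2)=∅
  fail(10) 'eeb': from fail(2)=1 chase 'b': 1→0 ⇒ 0;  out=∅∪out(0)=∅
  fail(18) 'ccc': from fail(17)=16 chase 'c': 16 ⇒ 17;  out=∅∪out(17)=∅
  fail(22) 'aea': from fail(21)=1 chase 'a': 1→0 ⇒ 14;  out={5}∪out(14)={5}
  fail(24) 'dcb': from fail(23)=16 chase 'b': 16→0 ⇒ 0;  out={6}∪out(0)={6}
  fail(25) 'cca': from fail(17)=16 chase 'a': 16→0 ⇒ 14;  out={7}∪out(14)={7}
  fail(4) 'eece': from fail(3)=16 chase 'e': 16→0 ⇒ 1;  out=∅∪out(1)=∅
  fail(9) 'deed': from fail(8)=2 chase 'd': 2→1→0 ⇒ 6;  out={1}∪out(6)={1}
  fail(11) 'eebb': from fail(10)=0 chase 'b': 0 ⇒ 0;  out=∅∪out(0)=∅
  fail(19) 'cccc': from fail(18)=17 chase 'c': 17 ⇒ 18;  out=∅∪out(18)=∅
  fail(5) 'eeceb': from fail(4)=1 chase 'b': 1→0 ⇒ 0;  out={0}∪out(0)={0}
  fail(12) 'eebbe': from fail(11)=0 chase 'e': 0 ⇒ 1;  out=∅∪out(1)=∅
  fail(20) 'cccca': from fail(19)=18 chase 'a': 18→17 ⇒ 25;  out={4}∪out(25)={4,7}
  fail(13) 'eebbed': from fail(12)=1 chase 'd': 1→0 ⇒ 6;  out={2}∪out(6)={2}

Scan:
pos 0 'e': at 1
pos 1 'e': at 2
pos 2 'b': at 10
pos 3 'b': at 11
pos 4 'e': at 12
pos 5 'd': at 13  → match P2@[0:5]
pos 6 'a': at 14 (via fail)
pos 7 'c': at 16 (via fail)
pos 8 'a': at 14 (via fail)
pos 9 'a': at 15  → match P3@[8:9]
pos 10 'c': at 16 (via fail)
pos 11 'a': at 14 (via fail)
pos 12 'e': at 21
pos 13 'a': at 22  → match P5@[11:13]
pos 14 'e': at 21 (via fail)
pos 15 'e': at 2 (via fail)
pos 16 'c': at 3
pos 17 'e': at 4
pos 18 'b': at 5  → match P0@[14:18]
pos 19 'e': at 1 (via fail)
pos 20 'a': at 14 (via fail)
pos 21 'c': at 16 (via fail)
pos 22 'a': at 14 (via fail)
pos 23 'c': at 16 (via fail)
pos 24 'c': at 17
pos 25 'c': at 18
pos 26 'c': at 19
pos 27 'a': at 20  → match P4@[23:27],P7@[25:27]
pos 28 'd': at 6 (via fail)
pos 29 'b': at 0 (via fail)
pos 30 'e': at 1
pos 31 'e': at 2

Result: [[5,2],[9,3],[13,5],[18,0],[27,4],[27,7]]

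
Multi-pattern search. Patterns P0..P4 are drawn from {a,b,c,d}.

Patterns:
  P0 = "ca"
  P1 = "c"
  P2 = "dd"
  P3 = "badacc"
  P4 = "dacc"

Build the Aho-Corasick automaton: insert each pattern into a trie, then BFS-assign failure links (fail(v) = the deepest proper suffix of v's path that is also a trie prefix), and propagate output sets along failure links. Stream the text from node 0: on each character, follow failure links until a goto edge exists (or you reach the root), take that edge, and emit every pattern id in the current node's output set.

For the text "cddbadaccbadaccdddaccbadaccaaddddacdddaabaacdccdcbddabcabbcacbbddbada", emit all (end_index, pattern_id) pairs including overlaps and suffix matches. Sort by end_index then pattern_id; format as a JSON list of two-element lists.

Build automaton:
Trie (insert patterns):
  0='ε' goto b→5 c→1 d→3
  1='c' goto a→2  [P1 ends]
  2='ca' goto ·  [P0 ends]
  3='d' goto a→11 d→4
  4='dd' goto ·  [P2 ends]
  5='b' goto a→6
  6='ba' goto d→7
  7='bad' goto a→8
  8='bada' goto c→9
  9='badac' goto c→10
  10='badacc' goto ·  [P3 ends]
  11='da' goto c→12
  12='dac' goto c→13
  13='dacc' goto ·  [P4 ends]

Failure links (BFS by depth):
  fail(1) 'c': from fail(0)=0 chase 'c': 0 ⇒ 0;  out={1}∪out(0)={1}
  fail(3) 'd': from fail(0)=0 chase 'd': 0 ⇒ 0;  out=∅∪out(0)=∅
  fail(5) 'b': from fail(0)=0 chase 'b': 0 ⇒ 0;  out=∅∪out(0)=∅
  fail(2) 'ca': from fail(1)=0 chase 'a': 0 ⇒ 0;  out={0}∪out(0)={0}
  fail(4) 'dd': from fail(3)=0 chase 'd': 0 ⇒ 3;  out={2}∪out(3)={2}
  fail(6) 'ba': from fail(5)=0 chase 'a': 0 ⇒ 0;  out=∅∪out(0)=∅
  fail(11) 'da': from fail(3)=0 chase 'a': 0 ⇒ 0;  out=∅∪out(0)=∅
  fail(7) 'bad': from fail(6)=0 chase 'd': 0 ⇒ 3;  out=∅∪out(3)=∅
  fail(12) 'dac': from fail(11)=0 chase 'c': 0 ⇒ 1;  out=∅∪out(1)={1}
  fail(8) 'bada': from fail(7)=3 chase 'a': 3 ⇒ 11;  out=∅∪out(11)=∅
  fail(13) 'dacc': from fail(12)=1 chase 'c': 1→0 ⇒ 1;  out={4}∪out(1)={1,4}
  fail(9) 'badac': from fail(8)=11 chase 'c': 11 ⇒ 12;  out=∅∪out(12)={1}
  fail(10) 'badacc': from fail(9)=12 chase 'c': 12 ⇒ 13;  out={3}∪out(13)={1,3,4}

Scan:
i=0 'c': node 0→1  ** P1@[0:0]
i=1 'd': node 1→3 (fail-walked)
i=2 'd': node 3→4  ** P2@[1:2]
i=3 'b': node 4→5 (fail-walked)
i=4 'a': node 5→6
i=5 'd': node 6→7
i=6 'a': node 7→8
i=7 'c': node 8→9  ** P1@[7:7]
i=8 'c': node 9→10  ** P1@[8:8],P3@[3:8],P4@[5:8]
i=9 'b': node 10→5 (fail-walked)
i=10 'a': node 5→6
i=11 'd': node 6→7
i=12 'a': node 7→8
i=13 'c': node 8→9  ** P1@[13:13]
i=14 'c': node 9→10  ** P1@[14:14],P3@[9:14],P4@[11:14]
i=15 'd': node 10→3 (fail-walked)
i=16 'd': node 3→4  ** P2@[15:16]
i=17 'd': node 4→4 (fail-walked)  ** P2@[16:17]
i=18 'a': node 4→11 (fail-walked)
i=19 'c': node 11→12  ** P1@[19:19]
i=20 'c': node 12→13  ** P1@[20:20],P4@[17:20]
i=21 'b': node 13→5 (fail-walked)
i=22 'a': node 5→6
i=23 'd': node 6→7
i=24 'a': node 7→8
i=25 'c': node 8→9  ** P1@[25:25]
i=26 'c': node 9→10  ** P1@[26:26],P3@[21:26],P4@[23:26]
i=27 'a': node 10→2 (fail-walked)  ** P0@[26:27]
i=28 'a': node 2→0 (fail-walked)
i=29 'd': node 0→3
i=30 'd': node 3→4  ** P2@[29:30]
i=31 'd': node 4→4 (fail-walked)  ** P2@[30:31]
i=32 'd': node 4→4 (fail-walked)  ** P2@[31:32]
i=33 'a': node 4→11 (fail-walked)
i=34 'c': node 11→12  ** P1@[34:34]
i=35 'd': node 12→3 (fail-walked)
i=36 'd': node 3→4  ** P2@[35:36]
i=37 'd': node 4→4 (fail-walked)  ** P2@[36:37]
i=38 'a': node 4→11 (fail-walked)
i=39 'a': node 11→0 (fail-walked)
i=40 'b': node 0→5
i=41 'a': node 5→6
i=42 'a': node 6→0 (fail-walked)
i=43 'c': node 0→1  ** P1@[43:43]
i=44 'd': node 1→3 (fail-walked)
i=45 'c': node 3→1 (fail-walked)  ** P1@[45:45]
i=46 'c': node 1→1 (fail-walked)  ** P1@[46:46]
i=47 'd': node 1→3 (fail-walked)
i=48 'c': node 3→1 (fail-walked)  ** P1@[48:48]
i=49 'b': node 1→5 (fail-walked)
i=50 'd': node 5→3 (fail-walked)
i=51 'd': node 3→4  ** P2@[50:51]
i=52 'a': node 4→11 (fail-walked)
i=53 'b': node 11→5 (fail-walked)
i=54 'c': node 5→1 (fail-walked)  ** P1@[54:54]
i=55 'a': node 1→2  ** P0@[54:55]
i=56 'b': node 2→5 (fail-walked)
i=57 'b': node 5→5 (fail-walked)
i=58 'c': node 5→1 (fail-walked)  ** P1@[58:58]
i=59 'a': node 1→2  ** P0@[58:59]
i=60 'c': node 2→1 (fail-walked)  ** P1@[60:60]
i=61 'b': node 1→5 (fail-walked)
i=62 'b': node 5→5 (fail-walked)
i=63 'd': node 5→3 (fail-walked)
i=64 'd': node 3→4  ** P2@[63:64]
i=65 'b': node 4→5 (fail-walked)
i=66 'a': node 5→6
i=67 'd': node 6→7
i=68 'a': node 7→8

Result: [[0,1],[2,2],[7,1],[8,1],[8,3],[8,4],[13,1],[14,1],[14,3],[14,4],[16,2],[17,2],[19,1],[20,1],[20,4],[25,1],[26,1],[26,3],[26,4],[27,0],[30,2],[31,2],[32,2],[34,1],[36,2],[37,2],[43,1],[45,1],[46,1],[48,1],[51,2],[54,1],[55,0],[58,1],[59,0],[60,1],[64,2]]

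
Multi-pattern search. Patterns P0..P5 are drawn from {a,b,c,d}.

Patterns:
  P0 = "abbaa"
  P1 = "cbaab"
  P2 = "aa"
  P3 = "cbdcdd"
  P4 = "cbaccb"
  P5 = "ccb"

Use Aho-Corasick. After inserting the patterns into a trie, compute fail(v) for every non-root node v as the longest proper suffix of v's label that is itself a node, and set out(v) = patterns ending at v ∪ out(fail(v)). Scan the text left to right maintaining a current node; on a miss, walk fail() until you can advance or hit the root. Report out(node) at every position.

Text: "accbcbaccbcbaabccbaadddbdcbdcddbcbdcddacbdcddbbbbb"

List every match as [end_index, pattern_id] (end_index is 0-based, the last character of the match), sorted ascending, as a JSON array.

Build:
Trie (insert patterns):
  0='ε' goto a→1 c→6
  1='a' goto a→11 b→2
  2='ab' goto b→3
  3='abb' goto a→4
  4='abba' goto a→5
  5='abbaa' goto ·  ←P0
  6='c' goto b→7 c→19
  7='cb' goto a→8 d→12
  8='cba' goto a→9 c→16
  9='cbaa' goto b→10
  10='cbaab' goto ·  ←P1
  11='aa' goto ·  ←P2
  12='cbd' goto c→13
  13='cbdc' goto d→14
  14='cbdcd' goto d→15
  15='cbdcdd' goto ·  ←P3
  16='cbac' goto c→17
  17='cbacc' goto b→18
  18='cbaccb' goto ·  ←P4
  19='cc' goto b→20
  20='ccb' goto ·  ←P5

BFS fail/out derivation:
  n1('a'): parent n0 fail=0; on 'a' 0 → fail=0;  out ∅∪∅=∅
  n6('c'): parent n0 fail=0; on 'c' 0 → fail=0;  out ∅∪∅=∅
  n2('ab'): parent n1 fail=0; on 'b' 0 → fail=0;  out ∅∪∅=∅
  n7('cb'): parent n6 fail=0; on 'b' 0 → fail=0;  out ∅∪∅=∅
  n11('aa'): parent n1 fail=0; on 'a' 0 → fail=1;  out {2}∪∅={2}
  n19('cc'): parent n6 fail=0; on 'c' 0 → fail=6;  out ∅∪∅=∅
  n3('abb'): parent n2 fail=0; on 'b' 0 → fail=0;  out ∅∪∅=∅
  n8('cba'): parent n7 fail=0; on 'a' 0 → fail=1;  out ∅∪∅=∅
  n12('cbd'): parent n7 fail=0; on 'd' 0 → fail=0;  out ∅∪∅=∅
  n20('ccb'): parent n19 fail=6; on 'b' 6 → fail=7;  out {5}∪∅={5}
  n4('abba'): parent n3 fail=0; on 'a' 0 → fail=1;  out ∅∪∅=∅
  n9('cbaa'): parent n8 fail=1; on 'a' 1 → fail=11;  out ∅∪{2}={2}
  n13('cbdc'): parent n12 fail=0; on 'c' 0 → fail=6;  out ∅∪∅=∅
  n16('cbac'): parent n8 fail=1; on 'c' 1→0 → fail=6;  out ∅∪∅=∅
  n5('abbaa'): parent n4 fail=1; on 'a' 1 → fail=11;  out {0}∪{2}={0,2}
  n10('cbaab'): parent n9 fail=11; on 'b' 11→1 → fail=2;  out {1}∪∅={1}
  n14('cbdcd'): parent n13 fail=6; on 'd' 6→0 → fail=0;  out ∅∪∅=∅
  n17('cbacc'): parent n16 fail=6; on 'c' 6 → fail=19;  out ∅∪∅=∅
  n15('cbdcdd'): parent n14 fail=0; on 'd' 0 → fail=0;  out {3}∪∅={3}
  n18('cbaccb'): parent n17 fail=19; on 'b' 19 → fail=20;  out {4}∪{5}={4,5}

Scan:
i=0 'a': node 0→1
i=1 'c': node 1→6 ·f
i=2 'c': node 6→19
i=3 'b': node 19→20  ** P5@[1:3]
i=4 'c': node 20→6 ·f
i=5 'b': node 6→7
i=6 'a': node 7→8
i=7 'c': node 8→16
i=8 'c': node 16→17
i=9 'b': node 17→18  ** P4@[4:9],P5@[7:9]
i=10 'c': node 18→6 ·f
i=11 'b': node 6→7
i=12 'a': node 7→8
i=13 'a': node 8→9  ** P2@[12:13]
i=14 'b': node 9→10  ** P1@[10:14]
i=15 'c': node 10→6 ·f
i=16 'c': node 6→19
i=17 'b': node 19→20  ** P5@[15:17]
i=18 'a': node 20→8 ·f
i=19 'a': node 8→9  ** P2@[18:19]
i=20 'd': node 9→0 ·f
i=21 'd': node 0→0
i=22 'd': node 0→0
i=23 'b': node 0→0
i=24 'd': node 0→0
i=25 'c': node 0→6
i=26 'b': node 6→7
i=27 'd': node 7→12
i=28 'c': node 12→13
i=29 'd': node 13→14
i=30 'd': node 14→15  ** P3@[25:30]
i=31 'b': node 15→0 ·f
i=32 'c': node 0→6
i=33 'b': node 6→7
i=34 'd': node 7→12
i=35 'c': node 12→13
i=36 'd': node 13→14
i=37 'd': node 14→15  ** P3@[32:37]
i=38 'a': node 15→1 ·f
i=39 'c': node 1→6 ·f
i=40 'b': node 6→7
i=41 'd': node 7→12
i=42 'c': node 12→13
i=43 'd': node 13→14
i=44 'd': node 14→15  ** P3@[39:44]
i=45 'b': node 15→0 ·f
i=46 'b': node 0→0
i=47 'b': node 0→0
i=48 'b': node 0→0
i=49 'b': node 0→0

Matches: [[3,5],[9,4],[9,5],[13,2],[14,1],[17,5],[19,2],[30,3],[37,3],[44,3]]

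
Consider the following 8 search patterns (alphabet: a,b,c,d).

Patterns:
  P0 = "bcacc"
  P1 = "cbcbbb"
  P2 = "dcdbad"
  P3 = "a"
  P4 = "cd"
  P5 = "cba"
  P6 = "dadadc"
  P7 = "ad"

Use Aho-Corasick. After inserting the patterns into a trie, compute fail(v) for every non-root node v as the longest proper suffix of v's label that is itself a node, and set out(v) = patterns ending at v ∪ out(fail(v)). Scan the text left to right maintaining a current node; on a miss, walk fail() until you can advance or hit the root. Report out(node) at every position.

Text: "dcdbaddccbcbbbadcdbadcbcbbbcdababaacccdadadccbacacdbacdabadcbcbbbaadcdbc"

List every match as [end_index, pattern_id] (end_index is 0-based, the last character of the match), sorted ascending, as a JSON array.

Build:
Trie (insert patterns):
  n0 'ε': a→18 b→1 c→6 d→12
  n1 'b': c→2
  n2 'bc': a→3
  n3 'bca': c→4
  n4 'bcac': c→5
  n5 'bcacc': ·  ←P0
  n6 'c': b→7 d→19
  n7 'cb': a→20 c→8
  n8 'cbc': b→9
  n9 'cbcb': b→10
  n10 'cbcbb': b→11
  n11 'cbcbbb': ·  ←P1
  n12 'd': a→21 c→13
  n13 'dc': d→14
  n14 'dcd': b→15
  n15 'dcdb': a→16
  n16 'dcdba': d→17
  n17 'dcdbad': ·  ←P2
  n18 'a': d→26  ←P3
  n19 'cd': ·  ←P4
  n20 'cba': ·  ←P5
  n21 'da': d→22
  n22 'dad': a→23
  n23 'dada': d→24
  n24 'dadad': c→25
  n25 'dadadc': ·  ←P6
  n26 'ad': ·  ←P7

BFS fail/out derivation:
  n1('b'): parent n0 fail=0; on 'b' 0 → fail=0;  out ∅∪∅=∅
  n6('c'): parent n0 fail=0; on 'c' 0 → fail=0;  out ∅∪∅=∅
  n12('d'): parent n0 fail=0; on 'd' 0 → fail=0;  out ∅∪∅=∅
  n18('a'): parent n0 fail=0; on 'a' 0 → fail=0;  out {3}∪∅={3}
  n2('bc'): parent n1 fail=0; on 'c' 0 → fail=6;  out ∅∪∅=∅
  n7('cb'): parent n6 fail=0; on 'b' 0 → fail=1;  out ∅∪∅=∅
  n13('dc'): parent n12 fail=0; on 'c' 0 → fail=6;  out ∅∪∅=∅
  n19('cd'): parent n6 fail=0; on 'd' 0 → fail=12;  out {4}∪∅={4}
  n21('da'): parent n12 fail=0; on 'a' 0 → fail=18;  out ∅∪{3}={3}
  n26('ad'): parent n18 fail=0; on 'd' 0 → fail=12;  out {7}∪∅={7}
  n3('bca'): parent n2 fail=6; on 'a' 6→0 → fail=18;  out ∅∪{3}={3}
  n8('cbc'): parent n7 fail=1; on 'c' 1 → fail=2;  out ∅∪∅=∅
  n14('dcd'): parent n13 fail=6; on 'd' 6 → fail=19;  out ∅∪{4}={4}
  n20('cba'): parent n7 fail=1; on 'a' 1→0 → fail=18;  out {5}∪{3}={3,5}
  n22('dad'): parent n21 fail=18; on 'd' 18 → fail=26;  out ∅∪{7}={7}
  n4('bcac'): parent n3 fail=18; on 'c' 18→0 → fail=6;  out ∅∪∅=∅
  n9('cbcb'): parent n8 fail=2; on 'b' 2→6 → fail=7;  out ∅∪∅=∅
  n15('dcdb'): parent n14 fail=19; on 'b' 19→12→0 → fail=1;  out ∅∪∅=∅
  n23('dada'): parent n22 fail=26; on 'a' 26→12 → fail=21;  out ∅∪{3}={3}
  n5('bcacc'): parent n4 fail=6; on 'c' 6→0 → fail=6;  out {0}∪∅={0}
  n10('cbcbb'): parent n9 fail=7; on 'b' 7→1→0 → fail=1;  out ∅∪∅=∅
  n16('dcdba'): parent n15 fail=1; on 'a' 1→0 → fail=18;  out ∅∪{3}={3}
  n24('dadad'): parent n23 fail=21; on 'd' 21 → fail=22;  out ∅∪{7}={7}
  n11('cbcbbb'): parent n10 fail=1; on 'b' 1→0 → fail=1;  out {1}∪∅={1}
  n17('dcdbad'): parent n16 fail=18; on 'd' 18 → fail=26;  out {2}∪{7}={2,7}
  n25('dadadc'): parent n24 fail=22; on 'c' 22→26→12 → fail=13;  out {6}∪∅={6}

Scan:
[0] read 'd'  n0⇒n12
[1] read 'c'  n12⇒n13
[2] read 'd'  n13⇒n14  → match P4@[1:2]
[3] read 'b'  n14⇒n15
[4] read 'a'  n15⇒n16  → match P3@[4:4]
[5] read 'd'  n16⇒n17  → match P2@[0:5],P7@[4:5]
[6] read 'd'  n17⇒n12 (fail-walked)
[7] read 'c'  n12⇒n13
[8] read 'c'  n13⇒n6 (fail-walked)
[9] read 'b'  n6⇒n7
[10] read 'c'  n7⇒n8
[11] read 'b'  n8⇒n9
[12] read 'b'  n9⇒n10
[13] read 'b'  n10⇒n11  → match P1@[8:13]
[14] read 'a'  n11⇒n18 (fail-walked)  → match P3@[14:14]
[15] read 'd'  n18⇒n26  → match P7@[14:15]
[16] read 'c'  n26⇒n13 (fail-walked)
[17] read 'd'  n13⇒n14  → match P4@[16:17]
[18] read 'b'  n14⇒n15
[19] read 'a'  n15⇒n16  → match P3@[19:19]
[20] read 'd'  n16⇒n17  → match P2@[15:20],P7@[19:20]
[21] read 'c'  n17⇒n13 (fail-walked)
[22] read 'b'  n13⇒n7 (fail-walked)
[23] read 'c'  n7⇒n8
[24] read 'b'  n8⇒n9
[25] read 'b'  n9⇒n10
[26] read 'b'  n10⇒n11  → match P1@[21:26]
[27] read 'c'  n11⇒n2 (fail-walked)
[28] read 'd'  n2⇒n19 (fail-walked)  → match P4@[27:28]
[29] read 'a'  n19⇒n21 (fail-walked)  → match P3@[29:29]
[30] read 'b'  n21⇒n1 (fail-walked)
[31] read 'a'  n1⇒n18 (fail-walked)  → match P3@[31:31]
[32] read 'b'  n18⇒n1 (fail-walked)
[33] read 'a'  n1⇒n18 (fail-walked)  → match P3@[33:33]
[34] read 'a'  n18⇒n18 (fail-walked)  → match P3@[34:34]
[35] read 'c'  n18⇒n6 (fail-walked)
[36] read 'c'  n6⇒n6 (fail-walked)
[37] read 'c'  n6⇒n6 (fail-walked)
[38] read 'd'  n6⇒n19  → match P4@[37:38]
[39] read 'a'  n19⇒n21 (fail-walked)  → match P3@[39:39]
[40] read 'd'  n21⇒n22  → match P7@[39:40]
[41] read 'a'  n22⇒n23  → match P3@[41:41]
[42] read 'd'  n23⇒n24  → match P7@[41:42]
[43] read 'c'  n24⇒n25  → match P6@[38:43]
[44] read 'c'  n25⇒n6 (fail-walked)
[45] read 'b'  n6⇒n7
[46] read 'a'  n7⇒n20  → match P3@[46:46],P5@[44:46]
[47] read 'c'  n20⇒n6 (fail-walked)
[48] read 'a'  n6⇒n18 (fail-walked)  → match P3@[48:48]
[49] read 'c'  n18⇒n6 (fail-walked)
[50] read 'd'  n6⇒n19  → match P4@[49:50]
[51] read 'b'  n19⇒n1 (fail-walked)
[52] read 'a'  n1⇒n18 (fail-walked)  → match P3@[52:52]
[53] read 'c'  n18⇒n6 (fail-walked)
[54] read 'd'  n6⇒n19  → match P4@[53:54]
[55] read 'a'  n19⇒n21 (fail-walked)  → match P3@[55:55]
[56] read 'b'  n21⇒n1 (fail-walked)
[57] read 'a'  n1⇒n18 (fail-walked)  → match P3@[57:57]
[58] read 'd'  n18⇒n26  → match P7@[57:58]
[59] read 'c'  n26⇒n13 (fail-walked)
[60] read 'b'  n13⇒n7 (fail-walked)
[61] read 'c'  n7⇒n8
[62] read 'b'  n8⇒n9
[63] read 'b'  n9⇒n10
[64] read 'b'  n10⇒n11  → match P1@[59:64]
[65] read 'a'  n11⇒n18 (fail-walked)  → match P3@[65:65]
[66] read 'a'  n18⇒n18 (fail-walked)  → match P3@[66:66]
[67] read 'd'  n18⇒n26  → match P7@[66:67]
[68] read 'c'  n26⇒n13 (fail-walked)
[69] read 'd'  n13⇒n14  → match P4@[68:69]
[70] read 'b'  n14⇒n15
[71] read 'c'  n15⇒n2 (fail-walked)

Matches: [[2,4],[4,3],[5,2],[5,7],[13,1],[14,3],[15,7],[17,4],[19,3],[20,2],[20,7],[26,1],[28,4],[29,3],[31,3],[33,3],[34,3],[38,4],[39,3],[40,7],[41,3],[42,7],[43,6],[46,3],[46,5],[48,3],[50,4],[52,3],[54,4],[55,3],[57,3],[58,7],[64,1],[65,3],[66,3],[67,7],[69,4]]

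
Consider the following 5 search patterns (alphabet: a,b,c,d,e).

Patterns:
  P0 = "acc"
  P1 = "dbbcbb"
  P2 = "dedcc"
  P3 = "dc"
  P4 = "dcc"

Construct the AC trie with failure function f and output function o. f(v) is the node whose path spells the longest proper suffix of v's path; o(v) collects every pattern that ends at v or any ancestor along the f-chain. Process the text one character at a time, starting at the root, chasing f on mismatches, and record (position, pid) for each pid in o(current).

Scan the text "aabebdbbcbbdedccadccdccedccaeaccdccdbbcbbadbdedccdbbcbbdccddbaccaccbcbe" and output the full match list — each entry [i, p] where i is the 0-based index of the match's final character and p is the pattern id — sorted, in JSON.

Build automaton:
Trie (insert patterns):
  n0 'ε': a→1 d→4
  n1 'a': c→2
  n2 'ac': c→3
  n3 'acc': ·  [P0 ends]
  n4 'd': b→5 c→14 e→10
  n5 'db': b→6
  n6 'dbb': c→7
  n7 'dbbc': b→8
  n8 'dbbcb': b→9
  n9 'dbbcbb': ·  [P1 ends]
  n10 'de': d→11
  n11 'ded': c→12
  n12 'dedc': c→13
  n13 'dedcc': ·  [P2 ends]
  n14 'dc': c→15  [P3 ends]
  n15 'dcc': ·  [P4 ends]

Failure links (BFS by depth):
  fail(1) 'a': from fail(0)=0 chase 'a': 0 ⇒ 0;  out=∅∪out(0)=∅
  fail(4) 'd': from fail(0)=0 chase 'd': 0 ⇒ 0;  out=∅∪out(0)=∅
  fail(2) 'ac': from fail(1)=0 chase 'c': 0 ⇒ 0;  out=∅∪out(0)=∅
  fail(5) 'db': from fail(4)=0 chase 'b': 0 ⇒ 0;  out=∅∪out(0)=∅
  fail(10) 'de': from fail(4)=0 chase 'e': 0 ⇒ 0;  out=∅∪out(0)=∅
  fail(14) 'dc': from fail(4)=0 chase 'c': 0 ⇒ 0;  out={3}∪out(0)={3}
  fail(3) 'acc': from fail(2)=0 chase 'c': 0 ⇒ 0;  out={0}∪out(0)={0}
  fail(6) 'dbb': from fail(5)=0 chase 'b': 0 ⇒ 0;  out=∅∪out(0)=∅
  fail(11) 'ded': from fail(10)=0 chase 'd': 0 ⇒ 4;  out=∅∪out(4)=∅
  fail(15) 'dcc': from fail(14)=0 chase 'c': 0 ⇒ 0;  out={4}∪out(0)={4}
  fail(7) 'dbbc': from fail(6)=0 chase 'c': 0 ⇒ 0;  out=∅∪out(0)=∅
  fail(12) 'dedc': from fail(11)=4 chase 'c': 4 ⇒ 14;  out=∅∪out(14)={3}
  fail(8) 'dbbcb': from fail(7)=0 chase 'b': 0 ⇒ 0;  out=∅∪out(0)=∅
  fail(13) 'dedcc': from fail(12)=14 chase 'c': 14 ⇒ 15;  out={2}∪out(15)={2,4}
  fail(9) 'dbbcbb': from fail(8)=0 chase 'b': 0 ⇒ 0;  out={1}∪out(0)={1}

Scan:
pos 0 'a': at 1
pos 1 'a': at 1 (fail-walked)
pos 2 'b': at 0 (fail-walked)
pos 3 'e': at 0
pos 4 'b': at 0
pos 5 'd': at 4
pos 6 'b': at 5
pos 7 'b': at 6
pos 8 'c': at 7
pos 9 'b': at 8
pos 10 'b': at 9  emit P1@[5:10]
pos 11 'd': at 4 (fail-walked)
pos 12 'e': at 10
pos 13 'd': at 11
pos 14 'c': at 12  emit P3@[13:14]
pos 15 'c': at 13  emit P2@[11:15],P4@[13:15]
pos 16 'a': at 1 (fail-walked)
pos 17 'd': at 4 (fail-walked)
pos 18 'c': at 14  emit P3@[17:18]
pos 19 'c': at 15  emit P4@[17:19]
pos 20 'd': at 4 (fail-walked)
pos 21 'c': at 14  emit P3@[20:21]
pos 22 'c': at 15  emit P4@[20:22]
pos 23 'e': at 0 (fail-walked)
pos 24 'd': at 4
pos 25 'c': at 14  emit P3@[24:25]
pos 26 'c': at 15  emit P4@[24:26]
pos 27 'a': at 1 (fail-walked)
pos 28 'e': at 0 (fail-walked)
pos 29 'a': at 1
pos 30 'c': at 2
pos 31 'c': at 3  emit P0@[29:31]
pos 32 'd': at 4 (fail-walked)
pos 33 'c': at 14  emit P3@[32:33]
pos 34 'c': at 15  emit P4@[32:34]
pos 35 'd': at 4 (fail-walked)
pos 36 'b': at 5
pos 37 'b': at 6
pos 38 'c': at 7
pos 39 'b': at 8
pos 40 'b': at 9  emit P1@[35:40]
pos 41 'a': at 1 (fail-walked)
pos 42 'd': at 4 (fail-walked)
pos 43 'b': at 5
pos 44 'd': at 4 (fail-walked)
pos 45 'e': at 10
pos 46 'd': at 11
pos 47 'c': at 12  emit P3@[46:47]
pos 48 'c': at 13  emit P2@[44:48],P4@[46:48]
pos 49 'd': at 4 (fail-walked)
pos 50 'b': at 5
pos 51 'b': at 6
pos 52 'c': at 7
pos 53 'b': at 8
pos 54 'b': at 9  emit P1@[49:54]
pos 55 'd': at 4 (fail-walked)
pos 56 'c': at 14  emit P3@[55:56]
pos 57 'c': at 15  emit P4@[55:57]
pos 58 'd': at 4 (fail-walked)
pos 59 'd': at 4 (fail-walked)
pos 60 'b': at 5
pos 61 'a': at 1 (fail-walked)
pos 62 'c': at 2
pos 63 'c': at 3  emit P0@[61:63]
pos 64 'a': at 1 (fail-walked)
pos 65 'c': at 2
pos 66 'c': at 3  emit P0@[64:66]
pos 67 'b': at 0 (fail-walked)
pos 68 'c': at 0
pos 69 'b': at 0
pos 70 'e': at 0

Result: [[10,1],[14,3],[15,2],[15,4],[18,3],[19,4],[21,3],[22,4],[25,3],[26,4],[31,0],[33,3],[34,4],[40,1],[47,3],[48,2],[48,4],[54,1],[56,3],[57,4],[63,0],[66,0]]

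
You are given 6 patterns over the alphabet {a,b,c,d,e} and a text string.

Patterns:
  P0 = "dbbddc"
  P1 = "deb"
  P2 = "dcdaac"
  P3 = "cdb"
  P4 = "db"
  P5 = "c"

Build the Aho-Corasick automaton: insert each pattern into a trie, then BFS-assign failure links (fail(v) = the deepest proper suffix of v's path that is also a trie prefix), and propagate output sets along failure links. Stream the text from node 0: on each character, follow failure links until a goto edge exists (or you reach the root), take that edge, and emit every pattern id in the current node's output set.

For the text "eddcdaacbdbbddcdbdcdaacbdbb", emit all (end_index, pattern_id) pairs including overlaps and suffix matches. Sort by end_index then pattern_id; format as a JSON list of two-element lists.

Build automaton:
Trie (insert patterns):
  0='ε' goto c→14 d→1
  1='d' goto b→2 c→9 e→7
  2='db' goto b→3  [P4 ends]
  3='dbb' goto d→4
  4='dbbd' goto d→5
  5='dbbdd' goto c→6
  6='dbbddc' goto ·  [P0 ends]
  7='de' goto b→8
  8='deb' goto ·  [P1 ends]
  9='dc' goto d→10
  10='dcd' goto a→11
  11='dcda' goto a→12
  12='dcdaa' goto c→13
  13='dcdaac' goto ·  [P2 ends]
  14='c' goto d→15  [P5 ends]
  15='cd' goto b→16
  16='cdb' goto ·  [P3 ends]

Failure links (BFS by depth):
  n1('d'): parent n0 fail=0; on 'd' 0 → fail=0;  out ∅∪∅=∅
  n14('c'): parent n0 fail=0; on 'c' 0 → fail=0;  out {5}∪∅={5}
  n2('db'): parent n1 fail=0; on 'b' 0 → fail=0;  out {4}∪∅={4}
  n7('de'): parent n1 fail=0; on 'e' 0 → fail=0;  out ∅∪∅=∅
  n9('dc'): parent n1 fail=0; on 'c' 0 → fail=14;  out ∅∪{5}={5}
  n15('cd'): parent n14 fail=0; on 'd' 0 → fail=1;  out ∅∪∅=∅
  n3('dbb'): parent n2 fail=0; on 'b' 0 → fail=0;  out ∅∪∅=∅
  n8('deb'): parent n7 fail=0; on 'b' 0 → fail=0;  out {1}∪∅={1}
  n10('dcd'): parent n9 fail=14; on 'd' 14 → fail=15;  out ∅∪∅=∅
  n16('cdb'): parent n15 fail=1; on 'b' 1 → fail=2;  out {3}∪{4}={3,4}
  n4('dbbd'): parent n3 fail=0; on 'd' 0 → fail=1;  out ∅∪∅=∅
  n11('dcda'): parent n10 fail=15; on 'a' 15→1→0 → fail=0;  out ∅∪∅=∅
  n5('dbbdd'): parent n4 fail=1; on 'd' 1→0 → fail=1;  out ∅∪∅=∅
  n12('dcdaa'): parent n11 fail=0; on 'a' 0 → fail=0;  out ∅∪∅=∅
  n6('dbbddc'): parent n5 fail=1; on 'c' 1 → fail=9;  out {0}∪{5}={0,5}
  n13('dcdaac'): parent n12 fail=0; on 'c' 0 → fail=14;  out {2}∪{5}={2,5}

Text stream:
pos 0 'e': at 0
pos 1 'd': at 1
pos 2 'd': at 1 (fail-walked)
pos 3 'c': at 9  emit P5@[3:3]
pos 4 'd': at 10
pos 5 'a': at 11
pos 6 'a': at 12
pos 7 'c': at 13  emit P2@[2:7],P5@[7:7]
pos 8 'b': at 0 (fail-walked)
pos 9 'd': at 1
pos 10 'b': at 2  emit P4@[9:10]
pos 11 'b': at 3
pos 12 'd': at 4
pos 13 'd': at 5
pos 14 'c': at 6  emit P0@[9:14],P5@[14:14]
pos 15 'd': at 10 (fail-walked)
pos 16 'b': at 16 (fail-walked)  emit P3@[14:16],P4@[15:16]
pos 17 'd': at 1 (fail-walked)
pos 18 'c': at 9  emit P5@[18:18]
pos 19 'd': at 10
pos 20 'a': at 11
pos 21 'a': at 12
pos 22 'c': at 13  emit P2@[17:22],P5@[22:22]
pos 23 'b': at 0 (fail-walked)
pos 24 'd': at 1
pos 25 'b': at 2  emit P4@[24:25]
pos 26 'b': at 3

Result: [[3,5],[7,2],[7,5],[10,4],[14,0],[14,5],[16,3],[16,4],[18,5],[22,2],[22,5],[25,4]]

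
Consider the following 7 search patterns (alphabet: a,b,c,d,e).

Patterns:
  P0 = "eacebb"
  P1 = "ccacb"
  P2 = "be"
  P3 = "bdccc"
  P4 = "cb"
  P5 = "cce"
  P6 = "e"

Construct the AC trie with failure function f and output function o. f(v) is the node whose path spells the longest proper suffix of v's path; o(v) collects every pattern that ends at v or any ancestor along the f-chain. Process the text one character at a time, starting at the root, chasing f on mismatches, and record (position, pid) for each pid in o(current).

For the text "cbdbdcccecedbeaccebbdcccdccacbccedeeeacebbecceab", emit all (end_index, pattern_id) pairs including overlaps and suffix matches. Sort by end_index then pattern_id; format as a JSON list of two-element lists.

Construct AC machine:
Trie (insert patterns):
  n0 'ε': b→12 c→7 e→1
  n1 'e': a→2  [P6 ends]
  n2 'ea': c→3
  n3 'eac': e→4
  n4 'eace': b→5
  n5 'eaceb': b→6
  n6 'eacebb': ·  [P0 ends]
  n7 'c': b→18 c→8
  n8 'cc': a→9 e→19
  n9 'cca': c→10
  n10 'ccac': b→11
  n11 'ccacb': ·  [P1 ends]
  n12 'b': d→14 e→13
  n13 'be': ·  [P2 ends]
  n14 'bd': c→15
  n15 'bdc': c→16
  n16 'bdcc': c→17
  n17 'bdccc': ·  [P3 ends]
  n18 'cb': ·  [P4 ends]
  n19 'cce': ·  [P5 ends]

Failure links (BFS by depth):
  n1('e'): parent n0 fail=0; on 'e' 0 → fail=0;  out {6}∪∅={6}
  n7('c'): parent n0 fail=0; on 'c' 0 → fail=0;  out ∅∪∅=∅
  n12('b'): parent n0 fail=0; on 'b' 0 → fail=0;  out ∅∪∅=∅
  n2('ea'): parent n1 fail=0; on 'a' 0 → fail=0;  out ∅∪∅=∅
  n8('cc'): parent n7 fail=0; on 'c' 0 → fail=7;  out ∅∪∅=∅
  n13('be'): parent n12 fail=0; on 'e' 0 → fail=1;  out {2}∪{6}={2,6}
  n14('bd'): parent n12 fail=0; on 'd' 0 → fail=0;  out ∅∪∅=∅
  n18('cb'): parent n7 fail=0; on 'b' 0 → fail=12;  out {4}∪∅={4}
  n3('eac'): parent n2 fail=0; on 'c' 0 → fail=7;  out ∅∪∅=∅
  n9('cca'): parent n8 fail=7; on 'a' 7→0 → fail=0;  out ∅∪∅=∅
  n15('bdc'): parent n14 fail=0; on 'c' 0 → fail=7;  out ∅∪∅=∅
  n19('cce'): parent n8 fail=7; on 'e' 7→0 → fail=1;  out {5}∪{6}={5,6}
  n4('eace'): parent n3 fail=7; on 'e' 7→0 → fail=1;  out ∅∪{6}={6}
  n10('ccac'): parent n9 fail=0; on 'c' 0 → fail=7;  out ∅∪∅=∅
  n16('bdcc'): parent n15 fail=7; on 'c' 7 → fail=8;  out ∅∪∅=∅
  n5('eaceb'): parent n4 fail=1; on 'b' 1→0 → fail=12;  out ∅∪∅=∅
  n11('ccacb'): parent n10 fail=7; on 'b' 7 → fail=18;  out {1}∪{4}={1,4}
  n17('bdccc'): parent n16 fail=8; on 'c' 8→7 → fail=8;  out {3}∪∅={3}
  n6('eacebb'): parent n5 fail=12; on 'b' 12→0 → fail=12;  out {0}∪∅={0}

Run:
i=0 'c': node 0→7
i=1 'b': node 7→18  ** P4@[0:1]
i=2 'd': node 18→14 (fail-walked)
i=3 'b': node 14→12 (fail-walked)
i=4 'd': node 12→14
i=5 'c': node 14→15
i=6 'c': node 15→16
i=7 'c': node 16→17  ** P3@[3:7]
i=8 'e': node 17→19 (fail-walked)  ** P5@[6:8],P6@[8:8]
i=9 'c': node 19→7 (fail-walked)
i=10 'e': node 7→1 (fail-walked)  ** P6@[10:10]
i=11 'd': node 1→0 (fail-walked)
i=12 'b': node 0→12
i=13 'e': node 12→13  ** P2@[12:13],P6@[13:13]
i=14 'a': node 13→2 (fail-walked)
i=15 'c': node 2→3
i=16 'c': node 3→8 (fail-walked)
i=17 'e': node 8→19  ** P5@[15:17],P6@[17:17]
i=18 'b': node 19→12 (fail-walked)
i=19 'b': node 12→12 (fail-walked)
i=20 'd': node 12→14
i=21 'c': node 14→15
i=22 'c': node 15→16
i=23 'c': node 16→17  ** P3@[19:23]
i=24 'd': node 17→0 (fail-walked)
i=25 'c': node 0→7
i=26 'c': node 7→8
i=27 'a': node 8→9
i=28 'c': node 9→10
i=29 'b': node 10→11  ** P1@[25:29],P4@[28:29]
i=30 'c': node 11→7 (fail-walked)
i=31 'c': node 7→8
i=32 'e': node 8→19  ** P5@[30:32],P6@[32:32]
i=33 'd': node 19→0 (fail-walked)
i=34 'e': node 0→1  ** P6@[34:34]
i=35 'e': node 1→1 (fail-walked)  ** P6@[35:35]
i=36 'e': node 1→1 (fail-walked)  ** P6@[36:36]
i=37 'a': node 1→2
i=38 'c': node 2→3
i=39 'e': node 3→4  ** P6@[39:39]
i=40 'b': node 4→5
i=41 'b': node 5→6  ** P0@[36:41]
i=42 'e': node 6→13 (fail-walked)  ** P2@[41:42],P6@[42:42]
i=43 'c': node 13→7 (fail-walked)
i=44 'c': node 7→8
i=45 'e': node 8→19  ** P5@[43:45],P6@[45:45]
i=46 'a': node 19→2 (fail-walked)
i=47 'b': node 2→12 (fail-walked)

Result: [[1,4],[7,3],[8,5],[8,6],[10,6],[13,2],[13,6],[17,5],[17,6],[23,3],[29,1],[29,4],[32,5],[32,6],[34,6],[35,6],[36,6],[39,6],[41,0],[42,2],[42,6],[45,5],[45,6]]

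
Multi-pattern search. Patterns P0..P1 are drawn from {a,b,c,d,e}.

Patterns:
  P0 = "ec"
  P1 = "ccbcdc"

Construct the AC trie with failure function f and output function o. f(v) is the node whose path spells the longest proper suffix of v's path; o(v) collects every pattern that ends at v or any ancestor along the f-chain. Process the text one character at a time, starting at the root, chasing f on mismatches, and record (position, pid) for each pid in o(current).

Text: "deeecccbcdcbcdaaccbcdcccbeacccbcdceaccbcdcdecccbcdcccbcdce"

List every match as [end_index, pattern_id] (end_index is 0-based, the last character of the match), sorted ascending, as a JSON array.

Build:
Trie nodes:
  n0 'ε': c→3 e→1
  n1 'e': c→2
  n2 'ec': ·  ←P0
  n3 'c': c→4
  n4 'cc': b→5
  n5 'ccb': c→6
  n6 'ccbc': d→7
  n7 'ccbcd': c→8
  n8 'ccbcdc': ·  ←P1

Failure links (BFS by depth):
  fail(1) 'e': from fail(0)=0 chase 'e': 0 ⇒ 0;  out=∅∪out(0)=∅
  fail(3) 'c': from fail(0)=0 chase 'c': 0 ⇒ 0;  out=∅∪out(0)=∅
  fail(2) 'ec': from fail(1)=0 chase 'c': 0 ⇒ 3;  out={0}∪out(3)={0}
  fail(4) 'cc': from fail(3)=0 chase 'c': 0 ⇒ 3;  out=∅∪out(3)=∅
  fail(5) 'ccb': from fail(4)=3 chase 'b': 3→0 ⇒ 0;  out=∅∪out(0)=∅
  fail(6) 'ccbc': from fail(5)=0 chase 'c': 0 ⇒ 3;  out=∅∪out(3)=∅
  fail(7) 'ccbcd': from fail(6)=3 chase 'd': 3→0 ⇒ 0;  out=∅∪out(0)=∅
  fail(8) 'ccbcdc': from fail(7)=0 chase 'c': 0 ⇒ 3;  out={1}∪out(3)={1}

Text stream:
i=0 'd': node 0→0
i=1 'e': node 0→1
i=2 'e': node 1→1 ·f
i=3 'e': node 1→1 ·f
i=4 'c': node 1→2  emit P0@[3:4]
i=5 'c': node 2→4 ·f
i=6 'c': node 4→4 ·f
i=7 'b': node 4→5
i=8 'c': node 5→6
i=9 'd': node 6→7
i=10 'c': node 7→8  emit P1@[5:10]
i=11 'b': node 8→0 ·f
i=12 'c': node 0→3
i=13 'd': node 3→0 ·f
i=14 'a': node 0→0
i=15 'a': node 0→0
i=16 'c': node 0→3
i=17 'c': node 3→4
i=18 'b': node 4→5
i=19 'c': node 5→6
i=20 'd': node 6→7
i=21 'c': node 7→8  emit P1@[16:21]
i=22 'c': node 8→4 ·f
i=23 'c': node 4→4 ·f
i=24 'b': node 4→5
i=25 'e': node 5→1 ·f
i=26 'a': node 1→0 ·f
i=27 'c': node 0→3
i=28 'c': node 3→4
i=29 'c': node 4→4 ·f
i=30 'b': node 4→5
i=31 'c': node 5→6
i=32 'd': node 6→7
i=33 'c': node 7→8  emit P1@[28:33]
i=34 'e': node 8→1 ·f
i=35 'a': node 1→0 ·f
i=36 'c': node 0→3
i=37 'c': node 3→4
i=38 'b': node 4→5
i=39 'c': node 5→6
i=40 'd': node 6→7
i=41 'c': node 7→8  emit P1@[36:41]
i=42 'd': node 8→0 ·f
i=43 'e': node 0→1
i=44 'c': node 1→2  emit P0@[43:44]
i=45 'c': node 2→4 ·f
i=46 'c': node 4→4 ·f
i=47 'b': node 4→5
i=48 'c': node 5→6
i=49 'd': node 6→7
i=50 'c': node 7→8  emit P1@[45:50]
i=51 'c': node 8→4 ·f
i=52 'c': node 4→4 ·f
i=53 'b': node 4→5
i=54 'c': node 5→6
i=55 'd': node 6→7
i=56 'c': node 7→8  emit P1@[51:56]
i=57 'e': node 8→1 ·f

Result: [[4,0],[10,1],[21,1],[33,1],[41,1],[44,0],[50,1],[56,1]]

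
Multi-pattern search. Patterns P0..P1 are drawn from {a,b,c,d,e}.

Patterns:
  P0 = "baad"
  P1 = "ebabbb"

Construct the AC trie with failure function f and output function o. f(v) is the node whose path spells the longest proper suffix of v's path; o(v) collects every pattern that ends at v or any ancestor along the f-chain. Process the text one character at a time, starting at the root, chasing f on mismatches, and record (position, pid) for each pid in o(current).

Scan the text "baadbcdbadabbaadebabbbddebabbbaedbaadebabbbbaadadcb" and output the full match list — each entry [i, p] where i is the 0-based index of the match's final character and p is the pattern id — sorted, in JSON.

Build:
Trie (insert patterns):
  0='ε' goto b→1 e→5
  1='b' goto a→2
  2='ba' goto a→3
  3='baa' goto d→4
  4='baad' goto ·  [P0 ends]
  5='e' goto b→6
  6='eb' goto a→7
  7='eba' goto b→8
  8='ebab' goto b→9
  9='ebabb' goto b→10
  10='ebabbb' goto ·  [P1 ends]

Failure links (BFS by depth):
  fail(1) 'b': from fail(0)=0 chase 'b': 0 ⇒ 0;  out=∅∪out(0)=∅
  fail(5) 'e': from fail(0)=0 chase 'e': 0 ⇒ 0;  out=∅∪out(0)=∅
  fail(2) 'ba': from fail(1)=0 chase 'a': 0 ⇒ 0;  out=∅∪out(0)=∅
  fail(6) 'eb': from fail(5)=0 chase 'b': 0 ⇒ 1;  out=∅∪out(1)=∅
  fail(3) 'baa': from fail(2)=0 chase 'a': 0 ⇒ 0;  out=∅∪out(0)=∅
  fail(7) 'eba': from fail(6)=1 chase 'a': 1 ⇒ 2;  out=∅∪out(2)=∅
  fail(4) 'baad': from fail(3)=0 chase 'd': 0 ⇒ 0;  out={0}∪out(0)={0}
  fail(8) 'ebab': from fail(7)=2 chase 'b': 2→0 ⇒ 1;  out=∅∪out(1)=∅
  fail(9) 'ebabb': from fail(8)=1 chase 'b': 1→0 ⇒ 1;  out=∅∪out(1)=∅
  fail(10) 'ebabbb': from fail(9)=1 chase 'b': 1→0 ⇒ 1;  out={1}∪out(1)={1}

Text stream:
i=0 'b': node 0→1
i=1 'a': node 1→2
i=2 'a': node 2→3
i=3 'd': node 3→4  ** P0@[0:3]
i=4 'b': node 4→1 ·f
i=5 'c': node 1→0 ·f
i=6 'd': node 0→0
i=7 'b': node 0→1
i=8 'a': node 1→2
i=9 'd': node 2→0 ·f
i=10 'a': node 0→0
i=11 'b': node 0→1
i=12 'b': node 1→1 ·f
i=13 'a': node 1→2
i=14 'a': node 2→3
i=15 'd': node 3→4  ** P0@[12:15]
i=16 'e': node 4→5 ·f
i=17 'b': node 5→6
i=18 'a': node 6→7
i=19 'b': node 7→8
i=20 'b': node 8→9
i=21 'b': node 9→10  ** P1@[16:21]
i=22 'd': node 10→0 ·f
i=23 'd': node 0→0
i=24 'e': node 0→5
i=25 'b': node 5→6
i=26 'a': node 6→7
i=27 'b': node 7→8
i=28 'b': node 8→9
i=29 'b': node 9→10  ** P1@[24:29]
i=30 'a': node 10→2 ·f
i=31 'e': node 2→5 ·f
i=32 'd': node 5→0 ·f
i=33 'b': node 0→1
i=34 'a': node 1→2
i=35 'a': node 2→3
i=36 'd': node 3→4  ** P0@[33:36]
i=37 'e': node 4→5 ·f
i=38 'b': node 5→6
i=39 'a': node 6→7
i=40 'b': node 7→8
i=41 'b': node 8→9
i=42 'b': node 9→10  ** P1@[37:42]
i=43 'b': node 10→1 ·f
i=44 'a': node 1→2
i=45 'a': node 2→3
i=46 'd': node 3→4  ** P0@[43:46]
i=47 'a': node 4→0 ·f
i=48 'd': node 0→0
i=49 'c': node 0→0
i=50 'b': node 0→1

All matches (sorted): [[3,0],[15,0],[21,1],[29,1],[36,0],[42,1],[46,0]]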